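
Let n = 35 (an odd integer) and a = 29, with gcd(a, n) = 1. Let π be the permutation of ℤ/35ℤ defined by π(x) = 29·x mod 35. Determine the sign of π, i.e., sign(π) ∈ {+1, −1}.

+1

Start at x=29: 29 → 1 → 29 (one orbit).
The orbit structure of x ↦ 29x mod 35: 21 orbits of sizes [2, 2, 2, 2, 2, 2, 2, 2, 2, 2, 2, 2, 2, 2, 1, 1, 1, 1, 1, 1, 1].
With 21 cycles on 35 points, sign = (−1)^{35−21} = +1.
Via Zolotarev, sign(π_{29}) = (29|35) = +1.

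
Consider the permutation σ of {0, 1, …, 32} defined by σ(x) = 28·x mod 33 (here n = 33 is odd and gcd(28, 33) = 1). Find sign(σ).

-1

Orbit of 19 under x↦28x: [19, 4, 13, 1, 28, 25, 7]… (length divides ord_33(28)).
Decompose π into cycles: lengths [10, 10, 10, 1, 1, 1] (6 cycles, including the fixed point 0).
With 6 cycles on 33 points, sign = (−1)^{33−6} = -1.
The Jacobi symbol (28|33) = -1 (Zolotarev) agrees.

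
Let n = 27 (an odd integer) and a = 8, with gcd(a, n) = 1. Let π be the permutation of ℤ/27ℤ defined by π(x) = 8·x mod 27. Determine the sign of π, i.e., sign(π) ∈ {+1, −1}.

-1

Trace 26: π^k(26) = [26, 19, 17, 1, 8, 10] for k=0..5.
π_8 has 8 disjoint cycles with lengths [6, 6, 6, 2, 2, 2, 2, 1] on {0,…,26}.
n − c = 27 − 8 = 19; sign = (−1)^19 = -1.
Via Zolotarev, sign(π_{8}) = (8|27) = -1.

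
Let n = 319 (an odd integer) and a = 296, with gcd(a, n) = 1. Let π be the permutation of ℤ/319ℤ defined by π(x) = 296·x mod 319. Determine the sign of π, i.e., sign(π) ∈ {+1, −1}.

-1

Orbit of 199 under x↦296x: [199, 208, 1, 296, 210, 274, 78]… (length divides ord_319(296)).
Cycle type of π: 14×22 + 2×5 + 1; total 28 cycles.
Σ(ℓ_i−1) = 319−28 = 291; sign = (−1)^291 = -1.
(296|319)_J = -1 (Zolotarev's lemma cross-check).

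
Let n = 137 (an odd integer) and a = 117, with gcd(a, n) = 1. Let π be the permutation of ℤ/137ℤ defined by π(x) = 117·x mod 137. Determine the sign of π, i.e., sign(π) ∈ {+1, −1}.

Orbit of 57 under x↦117x: [57, 93, 58, 73, 47, 19, 31]… (length divides ord_137(117)).
The orbit structure of x ↦ 117x mod 137: 2 orbits of sizes [136, 1].
sign(π) = (−1)^{n − #cycles} = (−1)^{137−2} = (−1)^135 = -1.
(117|137)_J = -1 (Zolotarev's lemma cross-check).

-1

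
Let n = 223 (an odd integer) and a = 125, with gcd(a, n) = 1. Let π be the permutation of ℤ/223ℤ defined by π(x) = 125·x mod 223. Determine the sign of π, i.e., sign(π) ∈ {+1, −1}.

Trace 14: π^k(14) = [14, 189, 210, 159, 28, 155, 197] for k=0..6.
Cycle type of π: 74×3 + 1; total 4 cycles.
4 cycles on 223: each ℓ→(−1)^(ℓ−1), product (−1)^219 = -1.
The Jacobi symbol (125|223) = -1 (Zolotarev) agrees.

-1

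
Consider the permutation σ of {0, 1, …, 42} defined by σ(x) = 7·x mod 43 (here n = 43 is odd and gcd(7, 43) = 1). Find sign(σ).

Trace 36: π^k(36) = [36, 37, 1, 7, 6, 42] for k=0..5.
π_7 has 8 disjoint cycles with lengths [6, 6, 6, 6, 6, 6, 6, 1] on {0,…,42}.
sign(π) = (−1)^{n − #cycles} = (−1)^{43−8} = (−1)^35 = -1.

-1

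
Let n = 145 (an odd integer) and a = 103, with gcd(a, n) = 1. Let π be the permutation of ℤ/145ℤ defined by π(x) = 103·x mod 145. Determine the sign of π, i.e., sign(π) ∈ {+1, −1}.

-1

Orbit of 59 under x↦103x: [59, 132, 111, 123, 54, 52, 136]… (length divides ord_145(103)).
π_103 has 10 disjoint cycles with lengths [28, 28, 28, 28, 7, 7, 7, 7, 4, 1] on {0,…,144}.
With 10 cycles on 145 points, sign = (−1)^{145−10} = -1.
Via Zolotarev, sign(π_{103}) = (103|145) = -1.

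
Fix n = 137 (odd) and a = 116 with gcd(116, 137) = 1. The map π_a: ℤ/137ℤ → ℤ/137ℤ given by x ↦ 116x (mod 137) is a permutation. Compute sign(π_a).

-1

Start at x=74: 74 → 90 → 28 → 97 → 18 → 33 → 129 → … (one orbit).
Cycle type of π: 136 + 1; total 2 cycles.
With 2 cycles on 137 points, sign = (−1)^{137−2} = -1.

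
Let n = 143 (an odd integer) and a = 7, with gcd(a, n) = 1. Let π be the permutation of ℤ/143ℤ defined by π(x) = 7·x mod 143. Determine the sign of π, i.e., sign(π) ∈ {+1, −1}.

+1

Orbit of 56 under x↦7x: [56, 106, 27, 46, 36, 109, 48]… (length divides ord_143(7)).
Cycle type of π: 60×2 + 12 + 10 + 1; total 5 cycles.
n − c = 143 − 5 = 138; sign = (−1)^138 = +1.
Zolotarev: (7|143) = +1, matching the cycle-count sign.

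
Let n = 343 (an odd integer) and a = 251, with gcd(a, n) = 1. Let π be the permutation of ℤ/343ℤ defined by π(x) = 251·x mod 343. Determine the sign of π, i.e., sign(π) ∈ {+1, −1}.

-1

Trace 244: π^k(244) = [244, 190, 13, 176, 272, 15, 335] for k=0..6.
π_251 has 10 disjoint cycles with lengths [98, 98, 98, 14, 14, 14, 2, 2, 2, 1] on {0,…,342}.
10 cycles on 343: each ℓ→(−1)^(ℓ−1), product (−1)^333 = -1.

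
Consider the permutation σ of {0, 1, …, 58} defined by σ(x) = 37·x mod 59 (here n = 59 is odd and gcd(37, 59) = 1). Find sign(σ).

-1

Start at x=10: 10 → 16 → 2 → 15 → 24 → 3 → 52 → … (one orbit).
Decompose π into cycles: lengths [58, 1] (2 cycles, including the fixed point 0).
With 2 cycles on 59 points, sign = (−1)^{59−2} = -1.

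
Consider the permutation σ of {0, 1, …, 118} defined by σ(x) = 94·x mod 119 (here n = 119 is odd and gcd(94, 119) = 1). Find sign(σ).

-1

Start at x=117: 117 → 50 → 59 → 72 → 104 → 18 → 26 → … (one orbit).
Decompose π into cycles: lengths [24, 24, 24, 24, 8, 8, 6, 1] (8 cycles, including the fixed point 0).
sign(π) = (−1)^{n − #cycles} = (−1)^{119−8} = (−1)^111 = -1.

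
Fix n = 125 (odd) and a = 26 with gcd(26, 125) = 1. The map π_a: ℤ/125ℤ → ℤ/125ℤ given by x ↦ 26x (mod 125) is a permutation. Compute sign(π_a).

+1

Start at x=26: 26 → 51 → 76 → 101 → 1 → 26 (one orbit).
The orbit structure of x ↦ 26x mod 125: 45 orbits of sizes [5, 5, 5, 5, 5, 5, 5, 5, 5, 5, 5, 5, 5, 5, 5, 5, 5, 5, 5, 5, 1, 1, 1, 1, 1, 1, 1, 1, 1, 1, 1, 1, 1, 1, 1, 1, 1, 1, 1, 1, 1, 1, 1, 1, 1].
n − c = 125 − 45 = 80; sign = (−1)^80 = +1.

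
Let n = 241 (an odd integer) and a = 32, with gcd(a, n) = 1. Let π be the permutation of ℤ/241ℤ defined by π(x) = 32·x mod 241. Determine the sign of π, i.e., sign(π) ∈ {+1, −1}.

+1

Orbit of 237 under x↦32x: [237, 113, 1, 32, 60, 233, 226]… (length divides ord_241(32)).
11 cycles of lengths [24, 24, 24, 24, 24, 24, 24, 24, 24, 24, 1].
Σ(ℓ_i−1) = 241−11 = 230; sign = (−1)^230 = +1.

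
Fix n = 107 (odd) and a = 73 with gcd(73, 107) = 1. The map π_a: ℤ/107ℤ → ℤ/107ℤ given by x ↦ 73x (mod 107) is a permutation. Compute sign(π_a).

-1

Orbit of 97 under x↦73x: [97, 19, 103, 29, 84, 33, 55]… (length divides ord_107(73)).
Cycle lengths of π_73 on ℤ/107ℤ: [106, 1]; 2 cycles in total.
107 − 2 = 105 transpositions; sign(π) = (−1)^105 = -1.
Check: (73/107) = -1 by Zolotarev.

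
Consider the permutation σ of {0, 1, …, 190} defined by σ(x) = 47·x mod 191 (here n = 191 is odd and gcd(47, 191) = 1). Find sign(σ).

-1

Start at x=177: 177 → 106 → 16 → 179 → 9 → 41 → 17 → … (one orbit).
2 cycles of lengths [190, 1].
2 cycles on 191: each ℓ→(−1)^(ℓ−1), product (−1)^189 = -1.
Check: (47/191) = -1 by Zolotarev.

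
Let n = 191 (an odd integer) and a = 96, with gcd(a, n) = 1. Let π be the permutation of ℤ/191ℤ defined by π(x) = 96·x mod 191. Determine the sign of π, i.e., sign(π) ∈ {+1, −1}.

+1

Start at x=92: 92 → 46 → 23 → 107 → 149 → 170 → 85 → … (one orbit).
Cycle lengths of π_96 on ℤ/191ℤ: [95, 95, 1]; 3 cycles in total.
sign(π) = (−1)^{n − #cycles} = (−1)^{191−3} = (−1)^188 = +1.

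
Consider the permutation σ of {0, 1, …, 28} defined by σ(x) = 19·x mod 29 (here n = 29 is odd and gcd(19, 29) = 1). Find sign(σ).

Start at x=12: 12 → 25 → 11 → 6 → 27 → 20 → 3 → … (one orbit).
Decompose π into cycles: lengths [28, 1] (2 cycles, including the fixed point 0).
With 2 cycles on 29 points, sign = (−1)^{29−2} = -1.
Via Zolotarev, sign(π_{19}) = (19|29) = -1.

-1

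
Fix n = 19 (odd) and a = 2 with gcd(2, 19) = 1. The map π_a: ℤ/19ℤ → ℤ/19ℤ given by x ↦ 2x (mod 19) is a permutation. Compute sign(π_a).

Start at x=2: 2 → 4 → 8 → 16 → 13 → 7 → 14 → … (one orbit).
The orbit structure of x ↦ 2x mod 19: 2 orbits of sizes [18, 1].
n − c = 19 − 2 = 17; sign = (−1)^17 = -1.
Via Zolotarev, sign(π_{2}) = (2|19) = -1.

-1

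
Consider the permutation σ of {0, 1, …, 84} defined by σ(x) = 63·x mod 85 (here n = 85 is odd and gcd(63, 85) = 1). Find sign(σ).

+1

Orbit of 73 under x↦63x: [73, 9, 57, 21, 48, 49, 27]… (length divides ord_85(63)).
7 cycles of lengths [16, 16, 16, 16, 16, 4, 1].
n − c = 85 − 7 = 78; sign = (−1)^78 = +1.
Via Zolotarev, sign(π_{63}) = (63|85) = +1.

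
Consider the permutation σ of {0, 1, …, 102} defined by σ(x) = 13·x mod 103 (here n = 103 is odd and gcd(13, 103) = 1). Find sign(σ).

+1

Orbit of 76 under x↦13x: [76, 61, 72, 9, 14, 79, 100]… (length divides ord_103(13)).
The orbit structure of x ↦ 13x mod 103: 7 orbits of sizes [17, 17, 17, 17, 17, 17, 1].
Σ(ℓ_i−1) = 103−7 = 96; sign = (−1)^96 = +1.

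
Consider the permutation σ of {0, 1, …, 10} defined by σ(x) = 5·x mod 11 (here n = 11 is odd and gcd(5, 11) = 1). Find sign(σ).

Start at x=9: 9 → 1 → 5 → 3 → 4 → 9 (one orbit).
Cycle type of π: 5×2 + 1; total 3 cycles.
3 cycles on 11: each ℓ→(−1)^(ℓ−1), product (−1)^8 = +1.

+1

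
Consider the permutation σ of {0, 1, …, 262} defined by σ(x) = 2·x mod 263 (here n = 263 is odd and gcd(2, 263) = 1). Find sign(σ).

Trace 109: π^k(109) = [109, 218, 173, 83, 166, 69, 138] for k=0..6.
Cycle lengths of π_2 on ℤ/263ℤ: [131, 131, 1]; 3 cycles in total.
n − c = 263 − 3 = 260; sign = (−1)^260 = +1.

+1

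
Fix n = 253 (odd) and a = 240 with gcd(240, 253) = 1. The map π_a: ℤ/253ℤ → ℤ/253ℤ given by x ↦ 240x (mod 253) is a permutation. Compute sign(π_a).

-1

Start at x=202: 202 → 157 → 236 → 221 → 163 → 158 → 223 → … (one orbit).
Cycle lengths of π_240 on ℤ/253ℤ: [110, 110, 22, 5, 5, 1]; 6 cycles in total.
Σ(ℓ_i−1) = 253−6 = 247; sign = (−1)^247 = -1.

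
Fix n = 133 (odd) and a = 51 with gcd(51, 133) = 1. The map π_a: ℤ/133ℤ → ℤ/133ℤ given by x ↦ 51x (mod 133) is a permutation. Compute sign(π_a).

-1

Orbit of 50 under x↦51x: [50, 23, 109, 106, 86, 130, 113]… (length divides ord_133(51)).
10 cycles of lengths [18, 18, 18, 18, 18, 18, 18, 3, 3, 1].
n − c = 133 − 10 = 123; sign = (−1)^123 = -1.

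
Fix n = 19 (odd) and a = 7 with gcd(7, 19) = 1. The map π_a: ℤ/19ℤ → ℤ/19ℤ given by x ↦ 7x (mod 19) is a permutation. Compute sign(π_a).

Start at x=1: 1 → 7 → 11 → 1 (one orbit).
7 cycles of lengths [3, 3, 3, 3, 3, 3, 1].
sign(π) = (−1)^{n − #cycles} = (−1)^{19−7} = (−1)^12 = +1.
(7|19)_J = +1 (Zolotarev's lemma cross-check).

+1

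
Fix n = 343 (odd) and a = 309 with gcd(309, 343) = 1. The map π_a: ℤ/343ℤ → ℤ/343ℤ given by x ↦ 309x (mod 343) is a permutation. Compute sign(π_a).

Trace 337: π^k(337) = [337, 204, 267, 183, 295, 260, 78] for k=0..6.
Decompose π into cycles: lengths [49, 49, 49, 49, 49, 49, 7, 7, 7, 7, 7, 7, 1, 1, 1, 1, 1, 1, 1] (19 cycles, including the fixed point 0).
Σ(ℓ_i−1) = 343−19 = 324; sign = (−1)^324 = +1.
Via Zolotarev, sign(π_{309}) = (309|343) = +1.

+1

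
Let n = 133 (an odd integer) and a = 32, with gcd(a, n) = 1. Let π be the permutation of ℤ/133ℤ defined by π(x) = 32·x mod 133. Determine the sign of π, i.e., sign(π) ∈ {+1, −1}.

Trace 1: π^k(1) = [1, 32, 93, 50, 4, 128, 106] for k=0..6.
The orbit structure of x ↦ 32x mod 133: 10 orbits of sizes [18, 18, 18, 18, 18, 18, 18, 3, 3, 1].
Σ(ℓ_i−1) = 133−10 = 123; sign = (−1)^123 = -1.

-1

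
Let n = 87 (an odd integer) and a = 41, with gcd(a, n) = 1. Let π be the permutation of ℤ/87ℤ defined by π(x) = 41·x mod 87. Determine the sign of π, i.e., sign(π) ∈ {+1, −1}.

+1

Start at x=28: 28 → 17 → 1 → 41 → 28 (one orbit).
π_41 has 23 disjoint cycles with lengths [4, 4, 4, 4, 4, 4, 4, 4, 4, 4, 4, 4, 4, 4, 4, 4, 4, 4, 4, 4, 4, 2, 1] on {0,…,86}.
87 − 23 = 64 transpositions; sign(π) = (−1)^64 = +1.
Check: (41/87) = +1 by Zolotarev.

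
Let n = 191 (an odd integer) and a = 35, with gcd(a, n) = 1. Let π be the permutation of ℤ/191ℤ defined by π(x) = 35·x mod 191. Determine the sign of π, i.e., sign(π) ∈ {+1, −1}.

-1

Start at x=91: 91 → 129 → 122 → 68 → 88 → 24 → 76 → … (one orbit).
Cycle type of π: 190 + 1; total 2 cycles.
2 cycles on 191: each ℓ→(−1)^(ℓ−1), product (−1)^189 = -1.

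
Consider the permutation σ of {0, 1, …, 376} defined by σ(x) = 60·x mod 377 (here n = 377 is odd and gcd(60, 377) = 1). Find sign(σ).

Orbit of 326 under x↦60x: [326, 333, 376, 317, 170, 21, 129]… (length divides ord_377(60)).
The orbit structure of x ↦ 60x mod 377: 17 orbits of sizes [28, 28, 28, 28, 28, 28, 28, 28, 28, 28, 28, 28, 28, 4, 4, 4, 1].
Σ(ℓ_i−1) = 377−17 = 360; sign = (−1)^360 = +1.
The Jacobi symbol (60|377) = +1 (Zolotarev) agrees.

+1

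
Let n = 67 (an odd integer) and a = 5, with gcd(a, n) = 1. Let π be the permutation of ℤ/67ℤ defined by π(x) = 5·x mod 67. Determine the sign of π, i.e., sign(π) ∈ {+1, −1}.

-1

Orbit of 14 under x↦5x: [14, 3, 15, 8, 40, 66, 62]… (length divides ord_67(5)).
Cycle lengths of π_5 on ℤ/67ℤ: [22, 22, 22, 1]; 4 cycles in total.
sign(π) = (−1)^{n − #cycles} = (−1)^{67−4} = (−1)^63 = -1.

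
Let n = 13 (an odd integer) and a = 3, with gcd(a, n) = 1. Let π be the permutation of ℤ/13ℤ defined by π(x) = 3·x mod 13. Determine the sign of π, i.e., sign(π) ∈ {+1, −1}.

Orbit of 1 under x↦3x: [1, 3, 9]… (length divides ord_13(3)).
Cycle type of π: 3×4 + 1; total 5 cycles.
n − c = 13 − 5 = 8; sign = (−1)^8 = +1.
Check: (3/13) = +1 by Zolotarev.

+1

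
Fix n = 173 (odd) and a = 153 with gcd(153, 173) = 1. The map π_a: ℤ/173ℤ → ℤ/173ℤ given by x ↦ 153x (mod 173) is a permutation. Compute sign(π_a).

-1

Orbit of 145 under x↦153x: [145, 41, 45, 138, 8, 13, 86]… (length divides ord_173(153)).
2 cycles of lengths [172, 1].
With 2 cycles on 173 points, sign = (−1)^{173−2} = -1.
The Jacobi symbol (153|173) = -1 (Zolotarev) agrees.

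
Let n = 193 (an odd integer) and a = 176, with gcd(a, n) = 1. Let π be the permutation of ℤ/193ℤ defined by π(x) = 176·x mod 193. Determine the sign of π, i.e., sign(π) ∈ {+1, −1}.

Trace 37: π^k(37) = [37, 143, 78, 25, 154, 84, 116] for k=0..6.
The orbit structure of x ↦ 176x mod 193: 2 orbits of sizes [192, 1].
2 cycles on 193: each ℓ→(−1)^(ℓ−1), product (−1)^191 = -1.

-1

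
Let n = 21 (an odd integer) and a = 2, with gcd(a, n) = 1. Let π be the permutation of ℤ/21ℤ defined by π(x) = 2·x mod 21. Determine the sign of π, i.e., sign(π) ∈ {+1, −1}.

Orbit of 4 under x↦2x: [4, 8, 16, 11, 1, 2]… (length divides ord_21(2)).
Decompose π into cycles: lengths [6, 6, 3, 3, 2, 1] (6 cycles, including the fixed point 0).
6 cycles on 21: each ℓ→(−1)^(ℓ−1), product (−1)^15 = -1.
Via Zolotarev, sign(π_{2}) = (2|21) = -1.

-1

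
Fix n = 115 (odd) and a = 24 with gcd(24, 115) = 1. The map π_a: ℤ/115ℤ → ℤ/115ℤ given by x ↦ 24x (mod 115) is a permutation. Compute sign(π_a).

Trace 24: π^k(24) = [24, 1] for k=0..1.
The orbit structure of x ↦ 24x mod 115: 69 orbits of sizes [2, 2, 2, 2, 2, 2, 2, 2, 2, 2, 2, 2, 2, 2, 2, 2, 2, 2, 2, 2, 2, 2, 2, 2, 2, 2, 2, 2, 2, 2, 2, 2, 2, 2, 2, 2, 2, 2, 2, 2, 2, 2, 2, 2, 2, 2, 1, 1, 1, 1, 1, 1, 1, 1, 1, 1, 1, 1, 1, 1, 1, 1, 1, 1, 1, 1, 1, 1, 1].
69 cycles on 115: each ℓ→(−1)^(ℓ−1), product (−1)^46 = +1.
(24|115)_J = +1 (Zolotarev's lemma cross-check).

+1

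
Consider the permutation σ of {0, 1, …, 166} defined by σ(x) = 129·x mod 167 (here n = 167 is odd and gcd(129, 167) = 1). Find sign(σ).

Trace 51: π^k(51) = [51, 66, 164, 114, 10, 121, 78] for k=0..6.
2 cycles of lengths [166, 1].
n − c = 167 − 2 = 165; sign = (−1)^165 = -1.
Check: (129/167) = -1 by Zolotarev.

-1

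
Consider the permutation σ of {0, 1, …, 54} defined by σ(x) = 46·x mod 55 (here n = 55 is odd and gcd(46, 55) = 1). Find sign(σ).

-1

Trace 6: π^k(6) = [6, 1, 46, 26, 41, 16, 21] for k=0..6.
Decompose π into cycles: lengths [10, 10, 10, 10, 10, 1, 1, 1, 1, 1] (10 cycles, including the fixed point 0).
With 10 cycles on 55 points, sign = (−1)^{55−10} = -1.
(46|55)_J = -1 (Zolotarev's lemma cross-check).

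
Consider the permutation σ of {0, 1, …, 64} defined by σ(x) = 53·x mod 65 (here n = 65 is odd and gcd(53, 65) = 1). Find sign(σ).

Trace 1: π^k(1) = [1, 53, 14, 27] for k=0..3.
Cycle type of π: 4×13 + 1×13; total 26 cycles.
With 26 cycles on 65 points, sign = (−1)^{65−26} = -1.

-1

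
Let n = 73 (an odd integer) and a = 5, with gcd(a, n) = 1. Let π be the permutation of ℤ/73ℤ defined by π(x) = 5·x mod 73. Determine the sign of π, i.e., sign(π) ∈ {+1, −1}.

-1

Start at x=26: 26 → 57 → 66 → 38 → 44 → 1 → 5 → … (one orbit).
π_5 has 2 disjoint cycles with lengths [72, 1] on {0,…,72}.
sign(π) = (−1)^{n − #cycles} = (−1)^{73−2} = (−1)^71 = -1.
Check: (5/73) = -1 by Zolotarev.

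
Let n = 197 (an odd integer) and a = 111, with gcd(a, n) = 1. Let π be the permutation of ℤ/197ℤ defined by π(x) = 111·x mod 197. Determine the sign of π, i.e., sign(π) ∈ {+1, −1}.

-1

Orbit of 171 under x↦111x: [171, 69, 173, 94, 190, 11, 39]… (length divides ord_197(111)).
The orbit structure of x ↦ 111x mod 197: 2 orbits of sizes [196, 1].
sign(π) = (−1)^{n − #cycles} = (−1)^{197−2} = (−1)^195 = -1.
Zolotarev: (111|197) = -1, matching the cycle-count sign.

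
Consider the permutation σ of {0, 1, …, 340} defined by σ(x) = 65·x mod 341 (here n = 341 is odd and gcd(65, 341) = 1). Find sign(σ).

+1

Trace 296: π^k(296) = [296, 144, 153, 56, 230, 287, 241] for k=0..6.
Cycle type of π: 30×11 + 2×5 + 1; total 17 cycles.
With 17 cycles on 341 points, sign = (−1)^{341−17} = +1.
Check: (65/341) = +1 by Zolotarev.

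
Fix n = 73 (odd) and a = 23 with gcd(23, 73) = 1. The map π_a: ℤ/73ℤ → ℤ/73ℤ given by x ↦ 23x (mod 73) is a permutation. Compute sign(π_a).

+1

Trace 24: π^k(24) = [24, 41, 67, 8, 38, 71, 27] for k=0..6.
Cycle lengths of π_23 on ℤ/73ℤ: [36, 36, 1]; 3 cycles in total.
sign(π) = (−1)^{n − #cycles} = (−1)^{73−3} = (−1)^70 = +1.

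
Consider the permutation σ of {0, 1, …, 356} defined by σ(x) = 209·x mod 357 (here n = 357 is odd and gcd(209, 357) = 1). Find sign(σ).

Orbit of 167 under x↦209x: [167, 274, 146, 169, 335, 43, 62]… (length divides ord_357(209)).
Decompose π into cycles: lengths [16, 16, 16, 16, 16, 16, 16, 16, 16, 16, 16, 16, 16, 16, 16, 16, 16, 16, 16, 16, 16, 2, 2, 2, 2, 2, 2, 2, 2, 2, 2, 1] (32 cycles, including the fixed point 0).
Σ(ℓ_i−1) = 357−32 = 325; sign = (−1)^325 = -1.
Via Zolotarev, sign(π_{209}) = (209|357) = -1.

-1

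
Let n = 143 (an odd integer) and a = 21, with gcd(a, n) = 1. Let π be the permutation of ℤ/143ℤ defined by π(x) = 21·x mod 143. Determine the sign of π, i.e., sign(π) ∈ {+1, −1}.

+1

Orbit of 1 under x↦21x: [1, 21, 12, 109]… (length divides ord_143(21)).
π_21 has 39 disjoint cycles with lengths [4, 4, 4, 4, 4, 4, 4, 4, 4, 4, 4, 4, 4, 4, 4, 4, 4, 4, 4, 4, 4, 4, 4, 4, 4, 4, 4, 4, 4, 4, 4, 4, 4, 2, 2, 2, 2, 2, 1] on {0,…,142}.
n − c = 143 − 39 = 104; sign = (−1)^104 = +1.
(21|143)_J = +1 (Zolotarev's lemma cross-check).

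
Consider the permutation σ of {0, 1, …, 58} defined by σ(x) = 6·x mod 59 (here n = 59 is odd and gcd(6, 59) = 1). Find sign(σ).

Orbit of 10 under x↦6x: [10, 1, 6, 36, 39, 57, 47]… (length divides ord_59(6)).
Cycle type of π: 58 + 1; total 2 cycles.
Σ(ℓ_i−1) = 59−2 = 57; sign = (−1)^57 = -1.

-1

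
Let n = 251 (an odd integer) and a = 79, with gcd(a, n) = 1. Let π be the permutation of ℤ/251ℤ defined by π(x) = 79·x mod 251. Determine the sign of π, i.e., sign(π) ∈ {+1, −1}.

+1

Orbit of 173 under x↦79x: [173, 113, 142, 174, 192, 108, 249]… (length divides ord_251(79)).
The orbit structure of x ↦ 79x mod 251: 3 orbits of sizes [125, 125, 1].
251 − 3 = 248 transpositions; sign(π) = (−1)^248 = +1.
The Jacobi symbol (79|251) = +1 (Zolotarev) agrees.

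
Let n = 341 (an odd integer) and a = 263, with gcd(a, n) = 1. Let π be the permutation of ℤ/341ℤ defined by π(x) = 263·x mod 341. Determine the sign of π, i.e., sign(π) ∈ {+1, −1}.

Orbit of 120 under x↦263x: [120, 188, 340, 78, 54, 221, 153]… (length divides ord_341(263)).
39 cycles of lengths [10, 10, 10, 10, 10, 10, 10, 10, 10, 10, 10, 10, 10, 10, 10, 10, 10, 10, 10, 10, 10, 10, 10, 10, 10, 10, 10, 10, 10, 10, 10, 10, 10, 2, 2, 2, 2, 2, 1].
n − c = 341 − 39 = 302; sign = (−1)^302 = +1.

+1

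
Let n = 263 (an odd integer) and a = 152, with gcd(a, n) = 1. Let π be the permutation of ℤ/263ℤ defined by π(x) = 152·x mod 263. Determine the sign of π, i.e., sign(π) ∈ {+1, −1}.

Start at x=40: 40 → 31 → 241 → 75 → 91 → 156 → 42 → … (one orbit).
Cycle type of π: 262 + 1; total 2 cycles.
sign(π) = (−1)^{n − #cycles} = (−1)^{263−2} = (−1)^261 = -1.

-1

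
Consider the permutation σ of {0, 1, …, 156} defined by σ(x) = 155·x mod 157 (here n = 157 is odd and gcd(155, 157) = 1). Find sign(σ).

Orbit of 8 under x↦155x: [8, 141, 32, 93, 128, 58, 41]… (length divides ord_157(155)).
The orbit structure of x ↦ 155x mod 157: 4 orbits of sizes [52, 52, 52, 1].
Σ(ℓ_i−1) = 157−4 = 153; sign = (−1)^153 = -1.
Zolotarev: (155|157) = -1, matching the cycle-count sign.

-1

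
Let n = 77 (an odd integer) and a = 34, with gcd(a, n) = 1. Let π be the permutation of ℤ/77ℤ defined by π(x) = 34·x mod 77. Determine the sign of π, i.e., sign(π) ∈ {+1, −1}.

-1

Orbit of 1 under x↦34x: [1, 34]… (length divides ord_77(34)).
44 cycles of lengths [2, 2, 2, 2, 2, 2, 2, 2, 2, 2, 2, 2, 2, 2, 2, 2, 2, 2, 2, 2, 2, 2, 2, 2, 2, 2, 2, 2, 2, 2, 2, 2, 2, 1, 1, 1, 1, 1, 1, 1, 1, 1, 1, 1].
sign(π) = (−1)^{n − #cycles} = (−1)^{77−44} = (−1)^33 = -1.
The Jacobi symbol (34|77) = -1 (Zolotarev) agrees.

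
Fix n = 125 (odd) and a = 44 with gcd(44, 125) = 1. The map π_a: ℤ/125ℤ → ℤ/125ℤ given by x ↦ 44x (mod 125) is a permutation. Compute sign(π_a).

Start at x=109: 109 → 46 → 24 → 56 → 89 → 41 → 54 → … (one orbit).
Cycle type of π: 50×2 + 10×2 + 2×2 + 1; total 7 cycles.
7 cycles on 125: each ℓ→(−1)^(ℓ−1), product (−1)^118 = +1.
Via Zolotarev, sign(π_{44}) = (44|125) = +1.

+1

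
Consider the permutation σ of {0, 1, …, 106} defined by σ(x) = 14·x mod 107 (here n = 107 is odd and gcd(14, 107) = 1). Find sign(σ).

+1

Trace 48: π^k(48) = [48, 30, 99, 102, 37, 90, 83] for k=0..6.
3 cycles of lengths [53, 53, 1].
n − c = 107 − 3 = 104; sign = (−1)^104 = +1.
The Jacobi symbol (14|107) = +1 (Zolotarev) agrees.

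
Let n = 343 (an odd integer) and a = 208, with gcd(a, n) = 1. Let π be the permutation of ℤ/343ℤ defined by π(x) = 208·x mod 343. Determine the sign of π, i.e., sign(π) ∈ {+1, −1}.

Start at x=12: 12 → 95 → 209 → 254 → 10 → 22 → 117 → … (one orbit).
Cycle lengths of π_208 on ℤ/343ℤ: [294, 42, 6, 1]; 4 cycles in total.
sign(π) = (−1)^{n − #cycles} = (−1)^{343−4} = (−1)^339 = -1.

-1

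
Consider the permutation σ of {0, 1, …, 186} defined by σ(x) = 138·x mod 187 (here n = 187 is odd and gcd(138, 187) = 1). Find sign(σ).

-1

Orbit of 32 under x↦138x: [32, 115, 162, 103, 2, 89, 127]… (length divides ord_187(138)).
Cycle type of π: 40×4 + 10 + 8×2 + 1; total 8 cycles.
sign(π) = (−1)^{n − #cycles} = (−1)^{187−8} = (−1)^179 = -1.
The Jacobi symbol (138|187) = -1 (Zolotarev) agrees.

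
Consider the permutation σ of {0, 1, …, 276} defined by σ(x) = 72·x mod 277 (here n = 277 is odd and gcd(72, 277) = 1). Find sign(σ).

-1

Trace 154: π^k(154) = [154, 8, 22, 199, 201, 68, 187] for k=0..6.
Decompose π into cycles: lengths [276, 1] (2 cycles, including the fixed point 0).
n − c = 277 − 2 = 275; sign = (−1)^275 = -1.
Via Zolotarev, sign(π_{72}) = (72|277) = -1.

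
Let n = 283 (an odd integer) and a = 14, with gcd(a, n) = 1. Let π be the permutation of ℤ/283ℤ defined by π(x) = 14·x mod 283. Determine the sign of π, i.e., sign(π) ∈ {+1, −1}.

Orbit of 190 under x↦14x: [190, 113, 167, 74, 187, 71, 145]… (length divides ord_283(14)).
The orbit structure of x ↦ 14x mod 283: 2 orbits of sizes [282, 1].
283 − 2 = 281 transpositions; sign(π) = (−1)^281 = -1.
Via Zolotarev, sign(π_{14}) = (14|283) = -1.

-1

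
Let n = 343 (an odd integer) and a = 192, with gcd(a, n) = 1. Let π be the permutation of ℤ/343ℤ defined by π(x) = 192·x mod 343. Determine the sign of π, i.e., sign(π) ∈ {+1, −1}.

-1

Start at x=283: 283 → 142 → 167 → 165 → 124 → 141 → 318 → … (one orbit).
Decompose π into cycles: lengths [294, 42, 6, 1] (4 cycles, including the fixed point 0).
4 cycles on 343: each ℓ→(−1)^(ℓ−1), product (−1)^339 = -1.
Zolotarev: (192|343) = -1, matching the cycle-count sign.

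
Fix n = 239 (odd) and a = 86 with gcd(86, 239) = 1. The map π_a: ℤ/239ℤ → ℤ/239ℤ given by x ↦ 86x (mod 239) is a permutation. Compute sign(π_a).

Start at x=152: 152 → 166 → 175 → 232 → 115 → 91 → 178 → … (one orbit).
Cycle lengths of π_86 on ℤ/239ℤ: [238, 1]; 2 cycles in total.
239 − 2 = 237 transpositions; sign(π) = (−1)^237 = -1.
(86|239)_J = -1 (Zolotarev's lemma cross-check).

-1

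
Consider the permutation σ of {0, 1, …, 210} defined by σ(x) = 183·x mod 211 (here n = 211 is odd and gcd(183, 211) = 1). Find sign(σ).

+1

Start at x=5: 5 → 71 → 122 → 171 → 65 → 79 → 109 → … (one orbit).
Cycle lengths of π_183 on ℤ/211ℤ: [35, 35, 35, 35, 35, 35, 1]; 7 cycles in total.
n − c = 211 − 7 = 204; sign = (−1)^204 = +1.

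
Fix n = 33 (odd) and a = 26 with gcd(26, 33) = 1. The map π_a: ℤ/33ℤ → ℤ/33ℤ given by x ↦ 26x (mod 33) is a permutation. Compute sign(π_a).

-1

Start at x=5: 5 → 31 → 14 → 1 → 26 → 16 → 20 → … (one orbit).
π_26 has 6 disjoint cycles with lengths [10, 10, 5, 5, 2, 1] on {0,…,32}.
6 cycles on 33: each ℓ→(−1)^(ℓ−1), product (−1)^27 = -1.
Zolotarev: (26|33) = -1, matching the cycle-count sign.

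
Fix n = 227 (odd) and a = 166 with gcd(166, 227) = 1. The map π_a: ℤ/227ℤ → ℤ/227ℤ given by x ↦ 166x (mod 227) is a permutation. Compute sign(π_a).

+1

Orbit of 161 under x↦166x: [161, 167, 28, 108, 222, 78, 9]… (length divides ord_227(166)).
Decompose π into cycles: lengths [113, 113, 1] (3 cycles, including the fixed point 0).
227 − 3 = 224 transpositions; sign(π) = (−1)^224 = +1.
Zolotarev: (166|227) = +1, matching the cycle-count sign.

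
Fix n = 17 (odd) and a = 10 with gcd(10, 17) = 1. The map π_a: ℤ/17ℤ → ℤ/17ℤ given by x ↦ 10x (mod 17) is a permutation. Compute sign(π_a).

Start at x=8: 8 → 12 → 1 → 10 → 15 → 14 → 4 → … (one orbit).
Decompose π into cycles: lengths [16, 1] (2 cycles, including the fixed point 0).
n − c = 17 − 2 = 15; sign = (−1)^15 = -1.

-1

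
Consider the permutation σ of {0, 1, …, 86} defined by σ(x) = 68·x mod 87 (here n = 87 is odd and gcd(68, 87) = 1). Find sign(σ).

+1

Start at x=13: 13 → 14 → 82 → 8 → 22 → 17 → 25 → … (one orbit).
Cycle type of π: 28×3 + 2 + 1; total 5 cycles.
sign(π) = (−1)^{n − #cycles} = (−1)^{87−5} = (−1)^82 = +1.
(68|87)_J = +1 (Zolotarev's lemma cross-check).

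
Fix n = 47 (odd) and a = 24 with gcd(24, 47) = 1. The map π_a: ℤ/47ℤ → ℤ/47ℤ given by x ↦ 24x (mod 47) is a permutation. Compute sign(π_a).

Start at x=6: 6 → 3 → 25 → 36 → 18 → 9 → 28 → … (one orbit).
The orbit structure of x ↦ 24x mod 47: 3 orbits of sizes [23, 23, 1].
n − c = 47 − 3 = 44; sign = (−1)^44 = +1.

+1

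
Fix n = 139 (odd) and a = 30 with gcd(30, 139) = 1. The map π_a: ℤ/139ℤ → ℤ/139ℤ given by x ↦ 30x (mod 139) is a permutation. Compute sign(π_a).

Start at x=47: 47 → 20 → 44 → 69 → 124 → 106 → 122 → … (one orbit).
π_30 has 3 disjoint cycles with lengths [69, 69, 1] on {0,…,138}.
3 cycles on 139: each ℓ→(−1)^(ℓ−1), product (−1)^136 = +1.
Check: (30/139) = +1 by Zolotarev.

+1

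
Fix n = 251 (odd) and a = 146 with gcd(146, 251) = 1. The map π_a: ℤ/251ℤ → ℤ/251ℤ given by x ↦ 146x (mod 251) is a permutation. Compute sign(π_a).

Start at x=152: 152 → 104 → 124 → 32 → 154 → 145 → 86 → … (one orbit).
Cycle lengths of π_146 on ℤ/251ℤ: [250, 1]; 2 cycles in total.
2 cycles on 251: each ℓ→(−1)^(ℓ−1), product (−1)^249 = -1.
The Jacobi symbol (146|251) = -1 (Zolotarev) agrees.

-1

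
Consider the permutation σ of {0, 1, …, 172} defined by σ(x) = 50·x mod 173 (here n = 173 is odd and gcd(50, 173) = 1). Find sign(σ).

Trace 160: π^k(160) = [160, 42, 24, 162, 142, 7, 4] for k=0..6.
2 cycles of lengths [172, 1].
173 − 2 = 171 transpositions; sign(π) = (−1)^171 = -1.

-1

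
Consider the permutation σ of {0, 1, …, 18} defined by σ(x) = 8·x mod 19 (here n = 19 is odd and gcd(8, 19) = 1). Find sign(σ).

Trace 7: π^k(7) = [7, 18, 11, 12, 1, 8] for k=0..5.
π_8 has 4 disjoint cycles with lengths [6, 6, 6, 1] on {0,…,18}.
Σ(ℓ_i−1) = 19−4 = 15; sign = (−1)^15 = -1.
Zolotarev: (8|19) = -1, matching the cycle-count sign.

-1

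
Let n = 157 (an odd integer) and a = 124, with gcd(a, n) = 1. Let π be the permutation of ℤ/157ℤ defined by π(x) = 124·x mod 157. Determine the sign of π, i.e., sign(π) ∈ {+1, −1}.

+1

Trace 130: π^k(130) = [130, 106, 113, 39, 126, 81, 153] for k=0..6.
The orbit structure of x ↦ 124x mod 157: 5 orbits of sizes [39, 39, 39, 39, 1].
Σ(ℓ_i−1) = 157−5 = 152; sign = (−1)^152 = +1.
The Jacobi symbol (124|157) = +1 (Zolotarev) agrees.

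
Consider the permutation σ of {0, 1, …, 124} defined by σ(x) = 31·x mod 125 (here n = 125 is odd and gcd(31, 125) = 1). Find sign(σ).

Trace 106: π^k(106) = [106, 36, 116, 96, 101, 6, 61] for k=0..6.
Decompose π into cycles: lengths [25, 25, 25, 25, 5, 5, 5, 5, 1, 1, 1, 1, 1] (13 cycles, including the fixed point 0).
n − c = 125 − 13 = 112; sign = (−1)^112 = +1.

+1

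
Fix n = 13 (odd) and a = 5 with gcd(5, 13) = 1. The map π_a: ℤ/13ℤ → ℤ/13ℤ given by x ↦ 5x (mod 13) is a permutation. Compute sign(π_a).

Start at x=1: 1 → 5 → 12 → 8 → 1 (one orbit).
The orbit structure of x ↦ 5x mod 13: 4 orbits of sizes [4, 4, 4, 1].
Σ(ℓ_i−1) = 13−4 = 9; sign = (−1)^9 = -1.

-1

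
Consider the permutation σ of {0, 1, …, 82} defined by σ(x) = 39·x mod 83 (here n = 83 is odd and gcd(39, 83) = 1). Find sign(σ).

-1

Trace 49: π^k(49) = [49, 2, 78, 54, 31, 47, 7] for k=0..6.
Cycle lengths of π_39 on ℤ/83ℤ: [82, 1]; 2 cycles in total.
Σ(ℓ_i−1) = 83−2 = 81; sign = (−1)^81 = -1.
Via Zolotarev, sign(π_{39}) = (39|83) = -1.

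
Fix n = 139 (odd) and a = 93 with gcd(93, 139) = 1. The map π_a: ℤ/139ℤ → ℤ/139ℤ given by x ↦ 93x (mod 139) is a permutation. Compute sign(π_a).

-1

Start at x=64: 64 → 114 → 38 → 59 → 66 → 22 → 100 → … (one orbit).
Cycle type of π: 138 + 1; total 2 cycles.
139 − 2 = 137 transpositions; sign(π) = (−1)^137 = -1.
The Jacobi symbol (93|139) = -1 (Zolotarev) agrees.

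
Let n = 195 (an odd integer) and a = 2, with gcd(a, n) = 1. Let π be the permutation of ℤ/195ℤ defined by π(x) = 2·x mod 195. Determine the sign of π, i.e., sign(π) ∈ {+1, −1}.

-1

Trace 8: π^k(8) = [8, 16, 32, 64, 128, 61, 122] for k=0..6.
Cycle lengths of π_2 on ℤ/195ℤ: [12, 12, 12, 12, 12, 12, 12, 12, 12, 12, 12, 12, 12, 12, 12, 4, 4, 4, 2, 1]; 20 cycles in total.
195 − 20 = 175 transpositions; sign(π) = (−1)^175 = -1.
The Jacobi symbol (2|195) = -1 (Zolotarev) agrees.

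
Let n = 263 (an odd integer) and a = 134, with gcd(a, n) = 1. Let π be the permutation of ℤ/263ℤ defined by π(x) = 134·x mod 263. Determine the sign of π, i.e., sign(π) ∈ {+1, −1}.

-1

Orbit of 78 under x↦134x: [78, 195, 93, 101, 121, 171, 33]… (length divides ord_263(134)).
The orbit structure of x ↦ 134x mod 263: 2 orbits of sizes [262, 1].
Σ(ℓ_i−1) = 263−2 = 261; sign = (−1)^261 = -1.
(134|263)_J = -1 (Zolotarev's lemma cross-check).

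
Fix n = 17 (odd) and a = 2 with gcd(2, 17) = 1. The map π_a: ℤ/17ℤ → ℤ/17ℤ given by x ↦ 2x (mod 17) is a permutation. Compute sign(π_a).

Orbit of 8 under x↦2x: [8, 16, 15, 13, 9, 1, 2]… (length divides ord_17(2)).
3 cycles of lengths [8, 8, 1].
sign(π) = (−1)^{n − #cycles} = (−1)^{17−3} = (−1)^14 = +1.
Check: (2/17) = +1 by Zolotarev.

+1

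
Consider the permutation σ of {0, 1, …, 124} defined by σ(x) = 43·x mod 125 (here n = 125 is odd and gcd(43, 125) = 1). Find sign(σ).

Orbit of 93 under x↦43x: [93, 124, 82, 26, 118, 74, 57]… (length divides ord_125(43)).
Cycle lengths of π_43 on ℤ/125ℤ: [20, 20, 20, 20, 20, 4, 4, 4, 4, 4, 4, 1]; 12 cycles in total.
n − c = 125 − 12 = 113; sign = (−1)^113 = -1.
Check: (43/125) = -1 by Zolotarev.

-1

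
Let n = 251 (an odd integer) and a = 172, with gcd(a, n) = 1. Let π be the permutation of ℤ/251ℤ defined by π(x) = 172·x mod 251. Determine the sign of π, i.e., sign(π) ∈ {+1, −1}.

Start at x=236: 236 → 181 → 8 → 121 → 230 → 153 → 212 → … (one orbit).
2 cycles of lengths [250, 1].
n − c = 251 − 2 = 249; sign = (−1)^249 = -1.
The Jacobi symbol (172|251) = -1 (Zolotarev) agrees.

-1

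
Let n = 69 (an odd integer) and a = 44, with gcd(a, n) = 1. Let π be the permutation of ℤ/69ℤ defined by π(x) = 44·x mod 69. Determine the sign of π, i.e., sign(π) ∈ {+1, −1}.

+1

Orbit of 4 under x↦44x: [4, 38, 16, 14, 64, 56, 49]… (length divides ord_69(44)).
Decompose π into cycles: lengths [22, 22, 22, 2, 1] (5 cycles, including the fixed point 0).
5 cycles on 69: each ℓ→(−1)^(ℓ−1), product (−1)^64 = +1.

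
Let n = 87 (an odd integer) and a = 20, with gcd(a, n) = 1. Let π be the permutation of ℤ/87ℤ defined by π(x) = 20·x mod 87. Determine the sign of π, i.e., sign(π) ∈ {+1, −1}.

Orbit of 52 under x↦20x: [52, 83, 7, 53, 16, 59, 49]… (length divides ord_87(20)).
π_20 has 10 disjoint cycles with lengths [14, 14, 14, 14, 7, 7, 7, 7, 2, 1] on {0,…,86}.
sign(π) = (−1)^{n − #cycles} = (−1)^{87−10} = (−1)^77 = -1.
Zolotarev: (20|87) = -1, matching the cycle-count sign.

-1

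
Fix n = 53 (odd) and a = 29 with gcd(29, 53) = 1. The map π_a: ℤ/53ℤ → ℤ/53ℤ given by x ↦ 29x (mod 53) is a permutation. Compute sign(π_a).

Start at x=46: 46 → 9 → 49 → 43 → 28 → 17 → 16 → … (one orbit).
Cycle lengths of π_29 on ℤ/53ℤ: [26, 26, 1]; 3 cycles in total.
Σ(ℓ_i−1) = 53−3 = 50; sign = (−1)^50 = +1.
(29|53)_J = +1 (Zolotarev's lemma cross-check).

+1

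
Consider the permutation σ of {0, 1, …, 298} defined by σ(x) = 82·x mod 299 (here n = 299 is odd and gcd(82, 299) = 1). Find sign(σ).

+1

Trace 179: π^k(179) = [179, 27, 121, 55, 25, 256, 62] for k=0..6.
π_82 has 9 disjoint cycles with lengths [66, 66, 66, 66, 11, 11, 6, 6, 1] on {0,…,298}.
n − c = 299 − 9 = 290; sign = (−1)^290 = +1.
Check: (82/299) = +1 by Zolotarev.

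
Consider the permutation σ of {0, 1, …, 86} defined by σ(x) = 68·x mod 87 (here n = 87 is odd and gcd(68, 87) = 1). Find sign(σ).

Trace 25: π^k(25) = [25, 47, 64, 2, 49, 26, 28] for k=0..6.
The orbit structure of x ↦ 68x mod 87: 5 orbits of sizes [28, 28, 28, 2, 1].
Σ(ℓ_i−1) = 87−5 = 82; sign = (−1)^82 = +1.

+1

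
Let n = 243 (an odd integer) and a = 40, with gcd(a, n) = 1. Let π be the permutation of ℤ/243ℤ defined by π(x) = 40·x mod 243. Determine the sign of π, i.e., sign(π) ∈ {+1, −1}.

+1

Orbit of 97 under x↦40x: [97, 235, 166, 79, 1, 40, 142]… (length divides ord_243(40)).
Cycle type of π: 81×2 + 27×2 + 9×2 + 3×2 + 1×3; total 11 cycles.
11 cycles on 243: each ℓ→(−1)^(ℓ−1), product (−1)^232 = +1.
Via Zolotarev, sign(π_{40}) = (40|243) = +1.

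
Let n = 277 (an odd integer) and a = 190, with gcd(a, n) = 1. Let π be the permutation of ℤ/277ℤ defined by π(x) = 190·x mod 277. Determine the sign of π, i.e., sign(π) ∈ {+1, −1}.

Orbit of 169 under x↦190x: [169, 255, 252, 236, 243, 188, 264]… (length divides ord_277(190)).
π_190 has 5 disjoint cycles with lengths [69, 69, 69, 69, 1] on {0,…,276}.
Σ(ℓ_i−1) = 277−5 = 272; sign = (−1)^272 = +1.
Zolotarev: (190|277) = +1, matching the cycle-count sign.

+1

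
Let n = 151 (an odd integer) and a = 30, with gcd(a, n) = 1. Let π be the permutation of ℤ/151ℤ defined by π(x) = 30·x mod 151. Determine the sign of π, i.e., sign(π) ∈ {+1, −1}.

Trace 40: π^k(40) = [40, 143, 62, 48, 81, 14, 118] for k=0..6.
Decompose π into cycles: lengths [150, 1] (2 cycles, including the fixed point 0).
sign(π) = (−1)^{n − #cycles} = (−1)^{151−2} = (−1)^149 = -1.
Check: (30/151) = -1 by Zolotarev.

-1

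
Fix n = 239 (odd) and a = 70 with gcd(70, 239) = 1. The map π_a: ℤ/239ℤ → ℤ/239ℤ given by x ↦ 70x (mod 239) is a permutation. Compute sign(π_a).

Orbit of 177 under x↦70x: [177, 201, 208, 220, 104, 110, 52]… (length divides ord_239(70)).
Decompose π into cycles: lengths [238, 1] (2 cycles, including the fixed point 0).
sign(π) = (−1)^{n − #cycles} = (−1)^{239−2} = (−1)^237 = -1.

-1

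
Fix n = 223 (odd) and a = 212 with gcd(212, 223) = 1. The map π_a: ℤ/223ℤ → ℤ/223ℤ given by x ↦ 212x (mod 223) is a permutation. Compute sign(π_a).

Trace 47: π^k(47) = [47, 152, 112, 106, 172, 115, 73] for k=0..6.
The orbit structure of x ↦ 212x mod 223: 3 orbits of sizes [111, 111, 1].
sign(π) = (−1)^{n − #cycles} = (−1)^{223−3} = (−1)^220 = +1.
Via Zolotarev, sign(π_{212}) = (212|223) = +1.

+1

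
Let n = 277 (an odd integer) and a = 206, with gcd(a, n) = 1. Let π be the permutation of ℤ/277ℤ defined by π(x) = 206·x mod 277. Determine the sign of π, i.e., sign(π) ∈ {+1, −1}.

+1

Start at x=261: 261 → 28 → 228 → 155 → 75 → 215 → 247 → … (one orbit).
Cycle type of π: 138×2 + 1; total 3 cycles.
277 − 3 = 274 transpositions; sign(π) = (−1)^274 = +1.
Via Zolotarev, sign(π_{206}) = (206|277) = +1.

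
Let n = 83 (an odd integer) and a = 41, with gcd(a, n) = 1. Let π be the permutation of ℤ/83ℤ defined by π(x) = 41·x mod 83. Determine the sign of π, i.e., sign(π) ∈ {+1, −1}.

+1

Start at x=77: 77 → 3 → 40 → 63 → 10 → 78 → 44 → … (one orbit).
π_41 has 3 disjoint cycles with lengths [41, 41, 1] on {0,…,82}.
With 3 cycles on 83 points, sign = (−1)^{83−3} = +1.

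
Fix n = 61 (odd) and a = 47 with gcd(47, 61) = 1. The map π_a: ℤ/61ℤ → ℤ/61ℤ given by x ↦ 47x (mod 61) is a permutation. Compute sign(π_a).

+1

Orbit of 47 under x↦47x: [47, 13, 1]… (length divides ord_61(47)).
π_47 has 21 disjoint cycles with lengths [3, 3, 3, 3, 3, 3, 3, 3, 3, 3, 3, 3, 3, 3, 3, 3, 3, 3, 3, 3, 1] on {0,…,60}.
Σ(ℓ_i−1) = 61−21 = 40; sign = (−1)^40 = +1.
The Jacobi symbol (47|61) = +1 (Zolotarev) agrees.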